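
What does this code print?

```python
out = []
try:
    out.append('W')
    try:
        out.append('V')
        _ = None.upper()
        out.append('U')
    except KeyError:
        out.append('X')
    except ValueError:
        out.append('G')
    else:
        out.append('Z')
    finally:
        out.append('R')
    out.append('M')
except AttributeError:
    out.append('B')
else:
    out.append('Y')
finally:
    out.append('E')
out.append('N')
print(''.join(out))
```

Execution trace: 'W' (try body) → 'V' (inner try body) → 'R' (inner finally) → 'B' (except AttributeError) → 'E' (finally) → 'N' (after the try/except). Output: WVRBEN

Answer: WVRBEN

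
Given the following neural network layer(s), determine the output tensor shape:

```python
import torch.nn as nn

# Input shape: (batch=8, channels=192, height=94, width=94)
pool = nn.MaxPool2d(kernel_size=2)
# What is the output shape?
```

Input: (8, 192, 94, 94) -> Output: (8, 192, 47, 47)

Answer: (8, 192, 47, 47)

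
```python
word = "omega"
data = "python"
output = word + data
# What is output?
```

Trace:
`word = "omega"` → word = 'omega'
`data = "python"` → data = 'python'
`output = word + data` → output = 'omegapython'
So output = 'omegapython'

Answer: 'omegapython'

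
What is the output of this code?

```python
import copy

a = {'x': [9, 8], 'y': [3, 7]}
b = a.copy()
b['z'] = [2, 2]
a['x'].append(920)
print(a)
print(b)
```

Key concept: shallow copy of dict with mutable values.
Step by step:
`a = {'x': [9, 8], 'y': [3, 7]}` → a = {'x': [9, 8], 'y': [3, 7]}
`b = a.copy()` → b = {'x': [9, 8], 'y': [3, 7]}
`b['z'] = [2, 2]` → b = {'x': [9, 8], 'y': [3, 7], 'z': [2, 2]}
`a['x'].append(920)` → a = {'x': [9, 8, 920], 'y': [3, 7]}; b = {'x': [9, 8, 920], 'y': [3, 7], 'z': [2, 2]}
`print(a)` → prints {'x': [9, 8, 920], 'y': [3, 7]}
`print(b)` → prints {'x': [9, 8, 920], 'y': [3, 7], 'z': [2, 2]}

Answer:
{'x': [9, 8, 920], 'y': [3, 7]}
{'x': [9, 8, 920], 'y': [3, 7], 'z': [2, 2]}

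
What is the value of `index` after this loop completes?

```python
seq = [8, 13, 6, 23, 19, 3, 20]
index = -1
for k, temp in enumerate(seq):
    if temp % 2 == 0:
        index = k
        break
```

First even number index in [8, 13, 6, 23, 19, 3, 20]
`index` takes the values: -1 → 0

Answer: 0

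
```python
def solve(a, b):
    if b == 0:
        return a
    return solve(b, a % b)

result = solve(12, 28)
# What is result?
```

solve(12, 28) -> solve(28, 12) -> solve(12, 4) -> solve(4, 0) -> 4

Answer: 4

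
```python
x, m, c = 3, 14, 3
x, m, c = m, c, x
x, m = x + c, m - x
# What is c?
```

Trace:
`x, m, c = 3, 14, 3` → x = 3; m = 14; c = 3
`x, m, c = m, c, x` → x = 14; m = 3; c = 3
`x, m = x + c, m - x` → x = 17; m = -11
So c = 3

Answer: 3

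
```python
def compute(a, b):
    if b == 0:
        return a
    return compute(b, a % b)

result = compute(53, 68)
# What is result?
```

compute(53, 68) -> compute(68, 53) -> compute(53, 15) -> compute(15, 8) -> compute(8, 7) -> compute(7, 1) -> compute(1, 0) -> 1

Answer: 1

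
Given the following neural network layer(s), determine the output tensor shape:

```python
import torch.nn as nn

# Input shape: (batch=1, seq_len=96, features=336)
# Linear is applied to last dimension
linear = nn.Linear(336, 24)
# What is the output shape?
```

Input: (1, 96, 336) -> Output: (1, 96, 24)

Answer: (1, 96, 24)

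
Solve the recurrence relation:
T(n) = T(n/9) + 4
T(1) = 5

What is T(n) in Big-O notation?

Each step divides n by 9 and adds 4. After log_9(n) steps we reach T(1)=5. So T(n) = 4·log_9(n) + 5 = O(log n).

Answer: O(log n)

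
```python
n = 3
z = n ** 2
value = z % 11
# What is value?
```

Trace:
`n = 3` → n = 3
`z = n ** 2` → z = 9
`value = z % 11` → value = 9
So value = 9

Answer: 9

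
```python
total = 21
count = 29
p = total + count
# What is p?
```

Trace:
`total = 21` → total = 21
`count = 29` → count = 29
`p = total + count` → p = 50
So p = 50

Answer: 50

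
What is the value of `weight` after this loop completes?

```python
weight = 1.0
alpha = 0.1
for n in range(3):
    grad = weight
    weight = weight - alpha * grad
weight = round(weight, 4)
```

Gradient descent: w = 1.0 * (1 - 0.1)^3
`weight` takes the values: 1.0 → 0.9 → 0.81 → 0.729

Answer: 0.729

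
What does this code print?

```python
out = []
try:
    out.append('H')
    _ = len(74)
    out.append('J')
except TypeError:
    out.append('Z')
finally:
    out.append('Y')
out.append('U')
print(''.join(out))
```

Execution trace: 'H' (try body) → 'Z' (except TypeError) → 'Y' (finally) → 'U' (after the try/except). Output: HZYU

Answer: HZYU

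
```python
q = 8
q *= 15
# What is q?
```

Trace:
`q = 8` → q = 8
`q *= 15` → q = 120
So q = 120

Answer: 120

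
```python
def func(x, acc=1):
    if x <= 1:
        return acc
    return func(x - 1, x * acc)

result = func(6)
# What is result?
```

Accumulator trace (n, acc): (6, 1) -> (5, 6) -> (4, 30) -> (3, 120) -> (2, 360) -> (1, 720) -> return 720

Answer: 720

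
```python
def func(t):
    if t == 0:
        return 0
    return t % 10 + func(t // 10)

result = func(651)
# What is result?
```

Sum of digits of 651: 1 + 5 + 6 = 12

Answer: 12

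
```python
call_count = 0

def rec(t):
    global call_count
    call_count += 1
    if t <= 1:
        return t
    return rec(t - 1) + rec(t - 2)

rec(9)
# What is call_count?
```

Calls(t) = 1 + Calls(t-1) + Calls(t-2); Calls(0)=Calls(1)=1. For t=9 this gives 109.

Answer: 109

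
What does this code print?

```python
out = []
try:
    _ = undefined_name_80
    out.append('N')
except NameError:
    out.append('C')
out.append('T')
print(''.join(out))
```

Execution trace: 'C' (except NameError) → 'T' (after the try/except). Output: CT

Answer: CT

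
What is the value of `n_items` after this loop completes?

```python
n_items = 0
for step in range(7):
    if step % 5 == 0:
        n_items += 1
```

Count numbers divisible by 5 in range(7)
`n_items` takes the values: 0 → 1 → 2

Answer: 2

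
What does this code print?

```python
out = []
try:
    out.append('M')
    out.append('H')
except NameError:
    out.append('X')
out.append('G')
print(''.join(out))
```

Execution trace: 'M' (try body) → 'H' (try body, no exception) → 'G' (after the try/except). Output: MHG

Answer: MHG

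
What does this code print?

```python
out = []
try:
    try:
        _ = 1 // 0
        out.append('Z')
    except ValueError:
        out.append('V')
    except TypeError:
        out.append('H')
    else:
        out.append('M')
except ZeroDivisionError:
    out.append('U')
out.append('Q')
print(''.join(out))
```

Execution trace: 'U' (outer except ZeroDivisionError) → 'Q' (after the try/except). Output: UQ

Answer: UQ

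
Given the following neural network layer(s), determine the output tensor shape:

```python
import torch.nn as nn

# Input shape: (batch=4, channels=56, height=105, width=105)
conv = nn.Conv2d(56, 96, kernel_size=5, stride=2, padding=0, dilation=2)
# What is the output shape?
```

Input: (4, 56, 105, 105) -> Output: (4, 96, 49, 49)

Answer: (4, 96, 49, 49)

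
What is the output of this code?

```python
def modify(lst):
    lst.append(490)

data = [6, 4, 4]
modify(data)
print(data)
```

Key concept: function modifies passed list.
Step by step:
`data = [6, 4, 4]` → data = [6, 4, 4]
`modify(data)` → data = [6, 4, 4, 490]
`print(data)` → prints [6, 4, 4, 490]

Answer: [6, 4, 4, 490]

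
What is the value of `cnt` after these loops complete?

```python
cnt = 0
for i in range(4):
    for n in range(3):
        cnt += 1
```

4 * 3 = 12
`cnt` takes the values: 0 → 1 → 2 → 3 → 4 → 5 → 6 → 7 → 8 → 9 → 10 → 11 → 12

Answer: 12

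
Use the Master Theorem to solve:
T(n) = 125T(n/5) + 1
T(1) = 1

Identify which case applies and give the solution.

a=125, b=5, f(n)=1. log_5(125) = 3. Since c=0 < 3, Case 1 applies: T(n) = Θ(n^log_b(a)) = O(n^3).

Answer: O(n^3) - Case 1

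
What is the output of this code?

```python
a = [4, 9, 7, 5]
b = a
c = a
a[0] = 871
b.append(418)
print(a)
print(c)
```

Key concept: multiple aliases.
Step by step:
`a = [4, 9, 7, 5]` → a = [4, 9, 7, 5]
`b = a` → b = [4, 9, 7, 5] (same object as a)
`c = a` → c = [4, 9, 7, 5] (same object as a, b)
`a[0] = 871` → a = [871, 9, 7, 5] (same object as b, c); b = [871, 9, 7, 5] (same object as a, c); c = [871, 9, 7, 5] (same object as a, b)
`b.append(418)` → a = [871, 9, 7, 5, 418] (same object as b, c); b = [871, 9, 7, 5, 418] (same object as a, c); c = [871, 9, 7, 5, 418] (same object as a, b)
`print(a)` → prints [871, 9, 7, 5, 418]
`print(c)` → prints [871, 9, 7, 5, 418]

Answer:
[871, 9, 7, 5, 418]
[871, 9, 7, 5, 418]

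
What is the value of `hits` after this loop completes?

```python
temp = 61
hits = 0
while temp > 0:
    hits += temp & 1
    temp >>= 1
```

Count set bits in 61 (binary: 0b111101)
`hits` takes the values: 0 → 1 → 2 → 3 → 4 → 5

Answer: 5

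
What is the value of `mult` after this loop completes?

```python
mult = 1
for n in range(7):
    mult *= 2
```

2^7 = 128
`mult` takes the values: 1 → 2 → 4 → 8 → 16 → 32 → 64 → 128

Answer: 128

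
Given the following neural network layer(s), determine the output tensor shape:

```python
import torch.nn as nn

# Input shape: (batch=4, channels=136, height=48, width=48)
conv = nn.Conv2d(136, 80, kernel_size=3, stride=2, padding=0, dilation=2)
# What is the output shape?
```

Input: (4, 136, 48, 48) -> Output: (4, 80, 22, 22)

Answer: (4, 80, 22, 22)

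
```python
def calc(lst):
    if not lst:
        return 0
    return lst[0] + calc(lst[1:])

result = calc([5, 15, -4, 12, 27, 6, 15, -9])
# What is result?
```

5 + 15 + (-4) + 12 + 27 + 6 + 15 + (-9) + 0 = 67

Answer: 67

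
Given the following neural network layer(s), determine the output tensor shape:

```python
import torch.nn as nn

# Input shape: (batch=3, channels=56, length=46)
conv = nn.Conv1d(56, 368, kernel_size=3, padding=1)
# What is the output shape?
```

Input: (3, 56, 46) -> Output: (3, 368, 46)

Answer: (3, 368, 46)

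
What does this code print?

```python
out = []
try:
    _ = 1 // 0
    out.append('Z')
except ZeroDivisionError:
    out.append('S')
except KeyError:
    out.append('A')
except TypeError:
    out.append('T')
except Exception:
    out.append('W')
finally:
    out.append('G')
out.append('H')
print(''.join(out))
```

Execution trace: 'S' (except ZeroDivisionError) → 'G' (finally) → 'H' (after the try/except). Output: SGH

Answer: SGH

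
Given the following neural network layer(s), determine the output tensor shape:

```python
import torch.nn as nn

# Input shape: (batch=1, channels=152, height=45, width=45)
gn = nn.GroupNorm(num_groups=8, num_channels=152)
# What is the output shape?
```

Input: (1, 152, 45, 45) -> Output: (1, 152, 45, 45)

Answer: (1, 152, 45, 45)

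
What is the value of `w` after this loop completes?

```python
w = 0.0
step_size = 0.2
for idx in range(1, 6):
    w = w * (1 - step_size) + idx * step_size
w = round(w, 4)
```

Moving average with lr=0.2
`w` takes the values: 0.0 → 0.2 → 0.56 → 1.048 → 1.6384 → 2.31072 → 2.3107

Answer: 2.3107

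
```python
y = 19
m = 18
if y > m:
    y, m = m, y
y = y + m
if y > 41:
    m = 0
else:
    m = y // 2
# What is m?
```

Trace:
`y = 19` → y = 19
`m = 18` → m = 18
`if y > m: ...` → y > m is True → y = 18; m = 19
`y = y + m` → y = 37
`if y > 41: ...` → y > 41 is False, take else branch → m = 18
So m = 18

Answer: 18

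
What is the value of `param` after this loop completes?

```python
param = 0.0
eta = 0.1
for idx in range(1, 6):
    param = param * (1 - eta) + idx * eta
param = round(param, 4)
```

Moving average with lr=0.1
`param` takes the values: 0.0 → 0.1 → 0.29 → 0.561 → 0.9049 → 1.31441 → 1.3144

Answer: 1.3144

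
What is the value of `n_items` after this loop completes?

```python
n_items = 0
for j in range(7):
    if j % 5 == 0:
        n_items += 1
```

Count numbers divisible by 5 in range(7)
`n_items` takes the values: 0 → 1 → 2

Answer: 2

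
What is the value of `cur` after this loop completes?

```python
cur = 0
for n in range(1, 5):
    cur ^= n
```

XOR of 1 to 4
`cur` takes the values: 0 → 1 → 3 → 0 → 4

Answer: 4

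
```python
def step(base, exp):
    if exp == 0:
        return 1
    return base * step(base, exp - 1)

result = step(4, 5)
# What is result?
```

step(4, 5) = 4 * 4 * 4 * 4 * 4 = 1024

Answer: 1024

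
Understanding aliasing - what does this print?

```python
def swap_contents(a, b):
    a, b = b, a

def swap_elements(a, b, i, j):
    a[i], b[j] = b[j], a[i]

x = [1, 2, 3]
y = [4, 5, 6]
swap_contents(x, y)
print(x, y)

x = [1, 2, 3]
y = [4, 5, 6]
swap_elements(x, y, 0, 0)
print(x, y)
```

Key concept: parameter rebinding vs mutation.
Step by step:
`x = [1, 2, 3]` → x = [1, 2, 3]
`y = [4, 5, 6]` → y = [4, 5, 6]
`swap_contents(x, y)` → no visible change to tracked variables
`print(x, y)` → prints [1, 2, 3] [4, 5, 6]
`x = [1, 2, 3]` → x = [1, 2, 3]
`y = [4, 5, 6]` → y = [4, 5, 6]
`swap_elements(x, y, 0, 0)` → x = [4, 2, 3]; y = [1, 5, 6]
`print(x, y)` → prints [4, 2, 3] [1, 5, 6]

Answer:
[1, 2, 3] [4, 5, 6]
[4, 2, 3] [1, 5, 6]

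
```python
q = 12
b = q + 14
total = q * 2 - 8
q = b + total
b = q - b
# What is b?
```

Trace:
`q = 12` → q = 12
`b = q + 14` → b = 26
`total = q * 2 - 8` → total = 16
`q = b + total` → q = 42
`b = q - b` → b = 16
So b = 16

Answer: 16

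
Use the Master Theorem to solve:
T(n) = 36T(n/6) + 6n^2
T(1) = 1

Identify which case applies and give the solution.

a=36, b=6, f(n)=6n^2. log_6(36) = 2. Since c=2 = 2, Case 2 applies: T(n) = Θ(n^log_b(a) · log n) = O(n^2 log n).

Answer: O(n^2 log n) - Case 2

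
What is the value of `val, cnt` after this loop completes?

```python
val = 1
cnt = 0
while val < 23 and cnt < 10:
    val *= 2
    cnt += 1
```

Double until >= 23 or 10 iterations
`val, cnt` takes the values: (1, 0) → (2, 0) → (2, 1) → (4, 1) → (4, 2) → (8, 2) → (8, 3) → (16, 3) → (16, 4) → (32, 4) → (32, 5)

Answer: 32, 5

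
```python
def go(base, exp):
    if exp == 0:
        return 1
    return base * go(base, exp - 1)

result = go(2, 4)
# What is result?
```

go(2, 4) = 2 * 2 * 2 * 2 = 16

Answer: 16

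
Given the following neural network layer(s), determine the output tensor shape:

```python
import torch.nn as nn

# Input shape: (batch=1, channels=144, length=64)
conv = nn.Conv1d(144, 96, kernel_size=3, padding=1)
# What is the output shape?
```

Input: (1, 144, 64) -> Output: (1, 96, 64)

Answer: (1, 96, 64)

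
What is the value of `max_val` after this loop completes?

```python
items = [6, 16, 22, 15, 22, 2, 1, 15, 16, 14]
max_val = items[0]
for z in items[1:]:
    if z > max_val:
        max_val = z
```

Maximum of [6, 16, 22, 15, 22, 2, 1, 15, 16, 14]
`max_val` takes the values: 6 → 16 → 22

Answer: 22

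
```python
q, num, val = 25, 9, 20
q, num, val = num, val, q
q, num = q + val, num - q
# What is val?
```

Trace:
`q, num, val = 25, 9, 20` → q = 25; num = 9; val = 20
`q, num, val = num, val, q` → q = 9; num = 20; val = 25
`q, num = q + val, num - q` → q = 34; num = 11
So val = 25

Answer: 25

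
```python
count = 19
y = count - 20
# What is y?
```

Trace:
`count = 19` → count = 19
`y = count - 20` → y = -1
So y = -1

Answer: -1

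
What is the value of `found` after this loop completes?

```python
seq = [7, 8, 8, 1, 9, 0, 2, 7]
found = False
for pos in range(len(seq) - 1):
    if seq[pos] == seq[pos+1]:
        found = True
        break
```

Check consecutive duplicates in [7, 8, 8, 1, 9, 0, 2, 7]
`found` takes the values: False → True

Answer: True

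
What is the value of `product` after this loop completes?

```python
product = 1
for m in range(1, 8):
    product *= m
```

7! = 5040
`product` takes the values: 1 → 2 → 6 → 24 → 120 → 720 → 5040

Answer: 5040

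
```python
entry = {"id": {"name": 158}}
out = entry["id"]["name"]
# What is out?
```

Trace:
`entry = {"id": {"name": 158}}` → entry = {'id': {'name': 158}}
`out = entry["id"]["name"]` → out = 158
So out = 158

Answer: 158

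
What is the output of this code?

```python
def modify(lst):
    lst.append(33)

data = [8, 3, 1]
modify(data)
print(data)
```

Key concept: function modifies passed list.
Step by step:
`data = [8, 3, 1]` → data = [8, 3, 1]
`modify(data)` → data = [8, 3, 1, 33]
`print(data)` → prints [8, 3, 1, 33]

Answer: [8, 3, 1, 33]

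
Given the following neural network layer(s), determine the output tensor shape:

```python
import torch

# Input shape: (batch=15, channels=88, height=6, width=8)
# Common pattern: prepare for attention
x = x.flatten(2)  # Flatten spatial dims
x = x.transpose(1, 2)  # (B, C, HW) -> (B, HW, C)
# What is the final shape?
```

Input: (15, 88, 6, 8) -> after flatten(2): (15, 88, 48) -> Output: (15, 48, 88)

Answer: (15, 48, 88)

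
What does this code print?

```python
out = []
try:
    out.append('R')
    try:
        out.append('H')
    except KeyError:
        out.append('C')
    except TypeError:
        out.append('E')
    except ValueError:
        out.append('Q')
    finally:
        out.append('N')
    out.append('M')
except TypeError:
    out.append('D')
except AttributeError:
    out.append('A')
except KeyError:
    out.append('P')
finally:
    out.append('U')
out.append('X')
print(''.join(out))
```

Execution trace: 'R' (try body) → 'H' (inner try body, no exception) → 'N' (inner finally) → 'M' (try body, no exception) → 'U' (finally) → 'X' (after the try/except). Output: RHNMUX

Answer: RHNMUX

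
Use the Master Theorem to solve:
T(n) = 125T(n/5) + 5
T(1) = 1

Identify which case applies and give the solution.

a=125, b=5, f(n)=5. log_5(125) = 3. Since c=0 < 3, Case 1 applies: T(n) = Θ(n^log_b(a)) = O(n^3).

Answer: O(n^3) - Case 1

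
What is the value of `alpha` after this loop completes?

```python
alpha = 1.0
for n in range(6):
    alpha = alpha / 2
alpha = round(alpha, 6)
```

Halving LR 6 times: 1 / 2^6
`alpha` takes the values: 1.0 → 0.5 → 0.25 → 0.125 → 0.0625 → 0.03125 → 0.015625

Answer: 0.015625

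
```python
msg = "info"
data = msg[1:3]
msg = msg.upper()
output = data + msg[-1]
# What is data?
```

Trace:
`msg = "info"` → msg = 'info'
`data = msg[1:3]` → data = 'nf'
`msg = msg.upper()` → msg = 'INFO'
`output = data + msg[-1]` → output = 'nfO'
So data = 'nf'

Answer: 'nf'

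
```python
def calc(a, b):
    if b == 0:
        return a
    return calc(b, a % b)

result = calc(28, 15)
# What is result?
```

calc(28, 15) -> calc(15, 13) -> calc(13, 2) -> calc(2, 1) -> calc(1, 0) -> 1

Answer: 1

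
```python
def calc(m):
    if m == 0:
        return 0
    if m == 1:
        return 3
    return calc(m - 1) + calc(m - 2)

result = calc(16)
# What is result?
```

Build up from base cases: calc(0)=0, calc(1)=3, calc(2)=3, calc(3)=6, calc(4)=9, calc(5)=15, calc(6)=24, ..., calc(16)=2961

Answer: 2961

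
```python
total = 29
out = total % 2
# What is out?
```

Trace:
`total = 29` → total = 29
`out = total % 2` → out = 1
So out = 1

Answer: 1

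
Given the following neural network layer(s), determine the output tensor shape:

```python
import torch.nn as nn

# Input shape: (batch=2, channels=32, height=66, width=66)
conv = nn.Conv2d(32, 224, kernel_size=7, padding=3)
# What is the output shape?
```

Input: (2, 32, 66, 66) -> Output: (2, 224, 66, 66)

Answer: (2, 224, 66, 66)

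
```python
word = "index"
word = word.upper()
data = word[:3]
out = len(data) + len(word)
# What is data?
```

Trace:
`word = "index"` → word = 'index'
`word = word.upper()` → word = 'INDEX'
`data = word[:3]` → data = 'IND'
`out = len(data) + len(word)` → out = 8
So data = 'IND'

Answer: 'IND'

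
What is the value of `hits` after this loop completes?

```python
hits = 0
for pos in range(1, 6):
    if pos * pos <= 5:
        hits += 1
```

Count numbers where pos² ≤ 5
`hits` takes the values: 0 → 1 → 2

Answer: 2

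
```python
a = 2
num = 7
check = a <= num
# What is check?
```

Trace:
`a = 2` → a = 2
`num = 7` → num = 7
`check = a <= num` → check = True
So check = True

Answer: True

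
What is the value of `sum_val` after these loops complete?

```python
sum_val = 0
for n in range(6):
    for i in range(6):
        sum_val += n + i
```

Sum of all n+i for n,i in 6x6
`sum_val` takes the values: 0 → 1 → 3 → 6 → 10 → 15 → 16 → 18 → 21 → 25 → 30 → 36 → 38 → 41 → 45 → 50 → 56 → 63 → 66 → 70 → 75 → 81 → 88 → 96 → 100 → 105 → 111 → 118 → 126 → 135 → 140 → 146 → 153 → 161 → 170 → 180

Answer: 180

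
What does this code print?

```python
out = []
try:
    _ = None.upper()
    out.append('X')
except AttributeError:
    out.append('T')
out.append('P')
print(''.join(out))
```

Execution trace: 'T' (except AttributeError) → 'P' (after the try/except). Output: TP

Answer: TP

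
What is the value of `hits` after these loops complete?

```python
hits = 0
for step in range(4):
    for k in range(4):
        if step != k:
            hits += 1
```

4² - 4 (exclude diagonal)
`hits` takes the values: 0 → 1 → 2 → 3 → 4 → 5 → 6 → 7 → 8 → 9 → 10 → 11 → 12

Answer: 12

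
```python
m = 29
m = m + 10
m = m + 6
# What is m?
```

Trace:
`m = 29` → m = 29
`m = m + 10` → m = 39
`m = m + 6` → m = 45
So m = 45

Answer: 45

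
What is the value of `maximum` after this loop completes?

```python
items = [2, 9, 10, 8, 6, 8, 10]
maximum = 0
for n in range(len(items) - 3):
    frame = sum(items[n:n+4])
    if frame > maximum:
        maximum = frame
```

Max sum of 4-element window in [2, 9, 10, 8, 6, 8, 10]
`maximum` takes the values: 0 → 29 → 33

Answer: 33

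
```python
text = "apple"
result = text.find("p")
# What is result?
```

Trace:
`text = "apple"` → text = 'apple'
`result = text.find("p")` → result = 1
So result = 1

Answer: 1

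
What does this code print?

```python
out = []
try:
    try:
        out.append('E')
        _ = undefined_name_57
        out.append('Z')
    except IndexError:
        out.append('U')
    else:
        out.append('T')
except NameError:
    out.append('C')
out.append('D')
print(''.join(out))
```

Execution trace: 'E' (try body) → 'C' (outer except NameError) → 'D' (after the try/except). Output: ECD

Answer: ECD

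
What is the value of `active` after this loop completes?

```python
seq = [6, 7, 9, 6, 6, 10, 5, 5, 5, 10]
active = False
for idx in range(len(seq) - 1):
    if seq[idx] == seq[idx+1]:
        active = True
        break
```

Check consecutive duplicates in [6, 7, 9, 6, 6, 10, 5, 5, 5, 10]
`active` takes the values: False → True

Answer: True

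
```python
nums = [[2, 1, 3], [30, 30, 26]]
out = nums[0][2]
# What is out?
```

Trace:
`nums = [[2, 1, 3], [30, 30, 26]]` → nums = [[2, 1, 3], [30, 30, 26]]
`out = nums[0][2]` → out = 3
So out = 3

Answer: 3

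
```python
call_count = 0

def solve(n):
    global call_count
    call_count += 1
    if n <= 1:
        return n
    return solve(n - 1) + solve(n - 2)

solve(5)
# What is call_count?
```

Calls(n) = 1 + Calls(n-1) + Calls(n-2); Calls(0)=Calls(1)=1. For n=5 this gives 15.

Answer: 15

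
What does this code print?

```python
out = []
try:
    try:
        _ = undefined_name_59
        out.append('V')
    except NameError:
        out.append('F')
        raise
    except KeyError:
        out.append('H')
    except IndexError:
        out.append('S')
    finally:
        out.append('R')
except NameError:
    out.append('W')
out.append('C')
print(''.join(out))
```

Execution trace: 'F' (inner except NameError) → 'R' (inner finally) → 'W' (outer except NameError) → 'C' (after the try/except). Output: FRWC

Answer: FRWC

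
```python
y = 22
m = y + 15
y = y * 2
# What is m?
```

Trace:
`y = 22` → y = 22
`m = y + 15` → m = 37
`y = y * 2` → y = 44
So m = 37

Answer: 37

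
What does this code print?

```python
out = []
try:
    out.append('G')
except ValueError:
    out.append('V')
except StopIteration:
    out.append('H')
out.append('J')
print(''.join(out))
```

Execution trace: 'G' (try body, no exception) → 'J' (after the try/except). Output: GJ

Answer: GJ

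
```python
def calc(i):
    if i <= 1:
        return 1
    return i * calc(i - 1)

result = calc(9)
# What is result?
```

calc(9) = 9 * 8 * 7 * 6 * 5 * 4 * 3 * 2 * 1 = 362880

Answer: 362880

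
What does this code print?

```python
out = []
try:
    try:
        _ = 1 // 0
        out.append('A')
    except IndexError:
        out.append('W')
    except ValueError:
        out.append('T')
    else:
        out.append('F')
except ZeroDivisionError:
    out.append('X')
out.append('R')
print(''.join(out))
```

Execution trace: 'X' (outer except ZeroDivisionError) → 'R' (after the try/except). Output: XR

Answer: XR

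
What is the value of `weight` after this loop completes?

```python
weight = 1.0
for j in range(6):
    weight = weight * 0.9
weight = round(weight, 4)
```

Exponential decay: 1.0 * 0.9^6
`weight` takes the values: 1.0 → 0.9 → 0.81 → 0.729 → 0.6561 → 0.59049 → 0.531441 → 0.5314

Answer: 0.5314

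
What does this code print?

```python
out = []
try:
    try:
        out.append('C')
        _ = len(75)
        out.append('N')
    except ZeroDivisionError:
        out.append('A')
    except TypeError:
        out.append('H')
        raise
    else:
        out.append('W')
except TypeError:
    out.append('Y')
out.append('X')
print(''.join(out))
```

Execution trace: 'C' (inner try body) → 'H' (inner except TypeError) → 'Y' (outer except TypeError) → 'X' (after the try/except). Output: CHYX

Answer: CHYX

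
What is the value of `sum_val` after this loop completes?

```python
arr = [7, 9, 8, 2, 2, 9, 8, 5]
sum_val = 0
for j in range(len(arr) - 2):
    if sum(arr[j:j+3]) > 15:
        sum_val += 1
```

Count windows with sum > 15
`sum_val` takes the values: 0 → 1 → 2 → 3 → 4

Answer: 4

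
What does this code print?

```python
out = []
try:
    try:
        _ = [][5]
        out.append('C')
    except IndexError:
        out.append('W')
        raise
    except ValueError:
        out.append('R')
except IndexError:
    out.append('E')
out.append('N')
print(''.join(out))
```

Execution trace: 'W' (inner except IndexError) → 'E' (outer except IndexError) → 'N' (after the try/except). Output: WEN

Answer: WEN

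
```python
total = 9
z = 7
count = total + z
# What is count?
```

Trace:
`total = 9` → total = 9
`z = 7` → z = 7
`count = total + z` → count = 16
So count = 16

Answer: 16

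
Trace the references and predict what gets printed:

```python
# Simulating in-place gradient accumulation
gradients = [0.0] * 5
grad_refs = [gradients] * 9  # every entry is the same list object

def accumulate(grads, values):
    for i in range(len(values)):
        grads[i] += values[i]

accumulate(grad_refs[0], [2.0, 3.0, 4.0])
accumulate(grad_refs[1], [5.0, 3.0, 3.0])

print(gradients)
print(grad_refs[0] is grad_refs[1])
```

Key concept: gradient accumulation aliasing.
Step by step:
`gradients = [0.0] * 5` → gradients = [0.0, 0.0, 0.0, 0.0, 0.0]
`grad_refs = [gradients] * 9` → grad_refs = [[0.0, 0.0, 0.0, 0.0, 0.0], [0.0, 0.0, 0.0, 0.0, 0.0], [0.0, 0.0, 0.0, 0.0, 0.0], [0.0, 0.0, 0.0, 0.0, 0.0], [0.0, 0.0, 0.0, 0.0, 0.0], [0.0, 0.0, 0.0, 0.0, 0.0], [0.0, 0.0, 0.0, 0.0, 0.0], [0.0, 0.0, 0.0, 0.0, 0.0], [0.0, 0.0, 0.0, 0.0, 0.0]]
`accumulate(grad_refs[0], [2.0, 3.0, 4.0])` → gradients = [2.0, 3.0, 4.0, 0.0, 0.0]; grad_refs = [[2.0, 3.0, 4.0, 0.0, 0.0], [2.0, 3.0, 4.0, 0.0, 0.0], [2.0, 3.0, 4.0, 0.0, 0.0], [2.0, 3.0, 4.0, 0.0, 0.0], [2.0, 3.0, 4.0, 0.0, 0.0], [2.0, 3.0, 4.0, 0.0, 0.0], [2.0, 3.0, 4.0, 0.0, 0.0], [2.0, 3.0, 4.0, 0.0, 0.0], [2.0, 3.0, 4.0, 0.0, 0.0]]
`accumulate(grad_refs[1], [5.0, 3.0, 3.0])` → gradients = [7.0, 6.0, 7.0, 0.0, 0.0]; grad_refs = [[7.0, 6.0, 7.0, 0.0, 0.0], [7.0, 6.0, 7.0, 0.0, 0.0], [7.0, 6.0, 7.0, 0.0, 0.0], [7.0, 6.0, 7.0, 0.0, 0.0], [7.0, 6.0, 7.0, 0.0, 0.0], [7.0, 6.0, 7.0, 0.0, 0.0], [7.0, 6.0, 7.0, 0.0, 0.0], [7.0, 6.0, 7.0, 0.0, 0.0], [7.0, 6.0, 7.0, 0.0, 0.0]]
`print(gradients)` → prints [7.0, 6.0, 7.0, 0.0, 0.0]
`print(grad_refs[0] is grad_refs[1])` → prints True

Answer:
[7.0, 6.0, 7.0, 0.0, 0.0]
True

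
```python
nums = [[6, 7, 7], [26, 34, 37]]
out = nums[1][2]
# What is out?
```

Trace:
`nums = [[6, 7, 7], [26, 34, 37]]` → nums = [[6, 7, 7], [26, 34, 37]]
`out = nums[1][2]` → out = 37
So out = 37

Answer: 37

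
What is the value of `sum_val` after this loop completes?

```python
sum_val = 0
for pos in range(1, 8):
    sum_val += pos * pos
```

Sum of squares 1² to 7² = 140
`sum_val` takes the values: 0 → 1 → 5 → 14 → 30 → 55 → 91 → 140

Answer: 140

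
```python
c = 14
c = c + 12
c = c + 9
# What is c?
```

Trace:
`c = 14` → c = 14
`c = c + 12` → c = 26
`c = c + 9` → c = 35
So c = 35

Answer: 35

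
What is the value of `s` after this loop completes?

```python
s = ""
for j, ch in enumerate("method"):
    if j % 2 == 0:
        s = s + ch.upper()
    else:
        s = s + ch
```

Uppercase even positions in 'method'
`s` takes the values: "" → "M" → "Me" → "MeT" → "MeTh" → "MeThO" → "MeThOd"

Answer: "MeThOd"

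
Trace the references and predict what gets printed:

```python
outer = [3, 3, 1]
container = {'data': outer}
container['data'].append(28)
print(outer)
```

Key concept: dict holds reference to list.
Step by step:
`outer = [3, 3, 1]` → outer = [3, 3, 1]
`container = {'data': outer}` → container = {'data': [3, 3, 1]}
`container['data'].append(28)` → outer = [3, 3, 1, 28]; container = {'data': [3, 3, 1, 28]}
`print(outer)` → prints [3, 3, 1, 28]

Answer: [3, 3, 1, 28]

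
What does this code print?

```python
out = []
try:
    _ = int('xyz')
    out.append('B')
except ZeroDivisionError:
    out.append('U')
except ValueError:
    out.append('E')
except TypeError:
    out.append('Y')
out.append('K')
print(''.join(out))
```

Execution trace: 'E' (except ValueError) → 'K' (after the try/except). Output: EK

Answer: EK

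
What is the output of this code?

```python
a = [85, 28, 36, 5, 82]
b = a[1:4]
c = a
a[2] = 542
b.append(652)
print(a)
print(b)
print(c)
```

Key concept: slice vs alias.
Step by step:
`a = [85, 28, 36, 5, 82]` → a = [85, 28, 36, 5, 82]
`b = a[1:4]` → b = [28, 36, 5]
`c = a` → c = [85, 28, 36, 5, 82] (same object as a)
`a[2] = 542` → a = [85, 28, 542, 5, 82] (same object as c); c = [85, 28, 542, 5, 82] (same object as a)
`b.append(652)` → b = [28, 36, 5, 652]
`print(a)` → prints [85, 28, 542, 5, 82]
`print(b)` → prints [28, 36, 5, 652]
`print(c)` → prints [85, 28, 542, 5, 82]

Answer:
[85, 28, 542, 5, 82]
[28, 36, 5, 652]
[85, 28, 542, 5, 82]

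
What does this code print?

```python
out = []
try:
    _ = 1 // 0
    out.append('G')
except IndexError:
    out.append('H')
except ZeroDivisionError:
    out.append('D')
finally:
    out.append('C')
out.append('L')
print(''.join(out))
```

Execution trace: 'D' (except ZeroDivisionError) → 'C' (finally) → 'L' (after the try/except). Output: DCL

Answer: DCL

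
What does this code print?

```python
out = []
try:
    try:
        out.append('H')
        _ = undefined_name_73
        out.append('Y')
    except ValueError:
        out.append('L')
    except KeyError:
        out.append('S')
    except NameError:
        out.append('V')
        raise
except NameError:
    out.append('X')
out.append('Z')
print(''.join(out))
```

Execution trace: 'H' (inner try body) → 'V' (inner except NameError) → 'X' (outer except NameError) → 'Z' (after the try/except). Output: HVXZ

Answer: HVXZ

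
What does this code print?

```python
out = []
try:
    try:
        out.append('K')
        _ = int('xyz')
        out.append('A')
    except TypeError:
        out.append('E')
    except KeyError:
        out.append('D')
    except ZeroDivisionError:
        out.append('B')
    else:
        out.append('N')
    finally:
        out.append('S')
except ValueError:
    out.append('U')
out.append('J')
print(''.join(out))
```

Execution trace: 'K' (try body) → 'S' (finally) → 'U' (outer except ValueError) → 'J' (after the try/except). Output: KSUJ

Answer: KSUJ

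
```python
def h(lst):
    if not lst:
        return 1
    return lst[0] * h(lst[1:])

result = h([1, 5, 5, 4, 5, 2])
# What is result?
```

Product over [1, 5, 5, 4, 5, 2] = 1 * 5 * 5 * 4 * 5 * 2 = 1000

Answer: 1000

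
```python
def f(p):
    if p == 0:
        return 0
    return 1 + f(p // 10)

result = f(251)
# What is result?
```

Count of digits of 251: 3

Answer: 3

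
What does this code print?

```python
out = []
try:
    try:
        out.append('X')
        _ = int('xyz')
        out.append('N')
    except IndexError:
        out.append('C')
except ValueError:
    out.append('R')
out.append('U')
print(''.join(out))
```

Execution trace: 'X' (try body) → 'R' (outer except ValueError) → 'U' (after the try/except). Output: XRU

Answer: XRU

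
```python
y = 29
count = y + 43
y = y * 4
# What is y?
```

Trace:
`y = 29` → y = 29
`count = y + 43` → count = 72
`y = y * 4` → y = 116
So y = 116

Answer: 116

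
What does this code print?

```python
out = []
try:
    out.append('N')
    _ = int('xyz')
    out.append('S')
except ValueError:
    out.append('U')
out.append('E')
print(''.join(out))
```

Execution trace: 'N' (try body) → 'U' (except ValueError) → 'E' (after the try/except). Output: NUE

Answer: NUE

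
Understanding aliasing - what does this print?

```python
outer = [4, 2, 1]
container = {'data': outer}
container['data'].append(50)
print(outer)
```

Key concept: dict holds reference to list.
Step by step:
`outer = [4, 2, 1]` → outer = [4, 2, 1]
`container = {'data': outer}` → container = {'data': [4, 2, 1]}
`container['data'].append(50)` → outer = [4, 2, 1, 50]; container = {'data': [4, 2, 1, 50]}
`print(outer)` → prints [4, 2, 1, 50]

Answer: [4, 2, 1, 50]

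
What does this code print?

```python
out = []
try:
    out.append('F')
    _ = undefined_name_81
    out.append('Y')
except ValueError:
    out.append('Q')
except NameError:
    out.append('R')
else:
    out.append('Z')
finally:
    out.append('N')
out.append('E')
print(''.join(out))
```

Execution trace: 'F' (try body) → 'R' (except NameError) → 'N' (finally) → 'E' (after the try/except). Output: FRNE

Answer: FRNE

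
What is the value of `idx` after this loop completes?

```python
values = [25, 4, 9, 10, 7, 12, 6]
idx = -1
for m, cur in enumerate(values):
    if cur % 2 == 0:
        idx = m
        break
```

First even number index in [25, 4, 9, 10, 7, 12, 6]
`idx` takes the values: -1 → 1

Answer: 1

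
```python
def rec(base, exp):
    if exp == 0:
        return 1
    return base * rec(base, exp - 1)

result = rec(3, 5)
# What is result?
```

rec(3, 5) = 3 * 3 * 3 * 3 * 3 = 243

Answer: 243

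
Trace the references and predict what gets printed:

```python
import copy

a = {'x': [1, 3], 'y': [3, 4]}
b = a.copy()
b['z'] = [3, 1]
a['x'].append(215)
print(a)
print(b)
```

Key concept: shallow copy of dict with mutable values.
Step by step:
`a = {'x': [1, 3], 'y': [3, 4]}` → a = {'x': [1, 3], 'y': [3, 4]}
`b = a.copy()` → b = {'x': [1, 3], 'y': [3, 4]}
`b['z'] = [3, 1]` → b = {'x': [1, 3], 'y': [3, 4], 'z': [3, 1]}
`a['x'].append(215)` → a = {'x': [1, 3, 215], 'y': [3, 4]}; b = {'x': [1, 3, 215], 'y': [3, 4], 'z': [3, 1]}
`print(a)` → prints {'x': [1, 3, 215], 'y': [3, 4]}
`print(b)` → prints {'x': [1, 3, 215], 'y': [3, 4], 'z': [3, 1]}

Answer:
{'x': [1, 3, 215], 'y': [3, 4]}
{'x': [1, 3, 215], 'y': [3, 4], 'z': [3, 1]}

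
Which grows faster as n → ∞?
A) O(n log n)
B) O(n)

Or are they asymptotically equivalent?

O(n log n) vs O(n): Higher order terms dominate.

Answer: A) O(n log n) grows faster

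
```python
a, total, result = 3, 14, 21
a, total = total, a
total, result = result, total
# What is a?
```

Trace:
`a, total, result = 3, 14, 21` → a = 3; total = 14; result = 21
`a, total = total, a` → a = 14; total = 3
`total, result = result, total` → total = 21; result = 3
So a = 14

Answer: 14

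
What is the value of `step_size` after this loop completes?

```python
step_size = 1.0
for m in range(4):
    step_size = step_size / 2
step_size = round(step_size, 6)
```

Halving LR 4 times: 1 / 2^4
`step_size` takes the values: 1.0 → 0.5 → 0.25 → 0.125 → 0.0625

Answer: 0.0625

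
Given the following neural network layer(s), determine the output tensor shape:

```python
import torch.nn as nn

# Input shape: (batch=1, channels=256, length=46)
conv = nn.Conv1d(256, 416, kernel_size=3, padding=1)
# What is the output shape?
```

Input: (1, 256, 46) -> Output: (1, 416, 46)

Answer: (1, 416, 46)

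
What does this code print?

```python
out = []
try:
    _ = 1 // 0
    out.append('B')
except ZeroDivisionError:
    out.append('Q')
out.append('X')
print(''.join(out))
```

Execution trace: 'Q' (except ZeroDivisionError) → 'X' (after the try/except). Output: QX

Answer: QX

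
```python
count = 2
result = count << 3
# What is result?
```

Trace:
`count = 2` → count = 2
`result = count << 3` → result = 16
So result = 16

Answer: 16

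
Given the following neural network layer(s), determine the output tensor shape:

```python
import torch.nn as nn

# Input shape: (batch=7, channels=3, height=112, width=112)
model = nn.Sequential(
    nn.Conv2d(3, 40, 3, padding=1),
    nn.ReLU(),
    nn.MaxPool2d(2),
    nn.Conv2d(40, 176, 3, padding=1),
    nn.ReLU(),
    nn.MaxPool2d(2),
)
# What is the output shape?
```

Input: (7, 3, 112, 112) -> after first Conv2d: (7, 40, 112, 112) -> after first MaxPool2d: (7, 40, 56, 56) -> after second Conv2d: (7, 176, 56, 56) -> Output: (7, 176, 28, 28)

Answer: (7, 176, 28, 28)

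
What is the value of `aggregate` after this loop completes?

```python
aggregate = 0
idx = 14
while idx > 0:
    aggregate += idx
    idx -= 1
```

Sum 14 down to 1
`aggregate` takes the values: 0 → 14 → 27 → 39 → 50 → 60 → 69 → 77 → 84 → 90 → 95 → 99 → 102 → 104 → 105

Answer: 105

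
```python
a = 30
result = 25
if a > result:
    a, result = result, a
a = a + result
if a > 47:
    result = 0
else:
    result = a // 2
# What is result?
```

Trace:
`a = 30` → a = 30
`result = 25` → result = 25
`if a > result: ...` → a > result is True → a = 25; result = 30
`a = a + result` → a = 55
`if a > 47: ...` → a > 47 is True → result = 0
So result = 0

Answer: 0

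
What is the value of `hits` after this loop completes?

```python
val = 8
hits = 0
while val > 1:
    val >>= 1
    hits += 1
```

Count right shifts until 1
`hits` takes the values: 0 → 1 → 2 → 3

Answer: 3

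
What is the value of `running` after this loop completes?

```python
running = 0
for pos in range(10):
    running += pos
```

Sum of 0 to 9 = 45
`running` takes the values: 0 → 1 → 3 → 6 → 10 → 15 → 21 → 28 → 36 → 45

Answer: 45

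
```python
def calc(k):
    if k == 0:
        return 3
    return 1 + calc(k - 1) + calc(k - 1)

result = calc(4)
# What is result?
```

calc(k) = 1 + 2·calc(k-1), calc(0)=3. Closed form: (3+1)·2^4 - 1 = 63.

Answer: 63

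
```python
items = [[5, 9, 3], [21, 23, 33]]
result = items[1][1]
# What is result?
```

Trace:
`items = [[5, 9, 3], [21, 23, 33]]` → items = [[5, 9, 3], [21, 23, 33]]
`result = items[1][1]` → result = 23
So result = 23

Answer: 23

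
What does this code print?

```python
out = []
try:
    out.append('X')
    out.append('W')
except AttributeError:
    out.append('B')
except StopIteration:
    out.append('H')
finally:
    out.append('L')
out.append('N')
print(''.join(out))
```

Execution trace: 'X' (try body) → 'W' (try body, no exception) → 'L' (finally) → 'N' (after the try/except). Output: XWLN

Answer: XWLN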